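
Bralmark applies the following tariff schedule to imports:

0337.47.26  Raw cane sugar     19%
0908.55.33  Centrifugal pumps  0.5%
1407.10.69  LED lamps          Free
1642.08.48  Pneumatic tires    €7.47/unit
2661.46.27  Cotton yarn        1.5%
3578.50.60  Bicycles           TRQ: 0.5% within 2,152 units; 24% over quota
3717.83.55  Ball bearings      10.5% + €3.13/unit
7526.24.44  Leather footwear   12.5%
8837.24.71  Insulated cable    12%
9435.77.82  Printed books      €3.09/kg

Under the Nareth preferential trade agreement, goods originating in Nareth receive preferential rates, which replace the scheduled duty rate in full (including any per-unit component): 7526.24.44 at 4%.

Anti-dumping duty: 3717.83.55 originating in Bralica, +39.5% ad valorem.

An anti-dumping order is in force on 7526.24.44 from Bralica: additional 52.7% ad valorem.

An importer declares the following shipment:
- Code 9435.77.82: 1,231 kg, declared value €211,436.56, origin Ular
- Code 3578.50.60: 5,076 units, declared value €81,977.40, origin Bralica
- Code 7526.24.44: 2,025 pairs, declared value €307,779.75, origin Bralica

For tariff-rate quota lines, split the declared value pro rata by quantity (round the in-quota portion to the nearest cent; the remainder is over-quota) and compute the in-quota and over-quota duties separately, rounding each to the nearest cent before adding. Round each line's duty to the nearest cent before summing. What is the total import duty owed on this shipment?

Line 1 (9435.77.82, Ular, 1,231 kg, €211,436.56):
Base rate for 9435.77.82 is €3.09/kg.
Duty = 1,231 × €3.09 = €3,803.79.
Line 2 (3578.50.60, Bralica, 5,076 units, €81,977.40):
Code 3578.50.60 is under a tariff-rate quota (threshold 2,152 units). In-quota: 2,152 units at 0.5%; over-quota: 2,924 units at 24%.
Pro-rata value split: in-quota = €81,977.40 × 2,152/5,076 = €34,754.80; over-quota = €81,977.40 − €34,754.80 = €47,222.60.
In-quota duty = €34,754.80 × 0.5% = €173.77. Over-quota duty = €47,222.60 × 24% = €11,333.42.
Line duty = €173.77 + €11,333.42 = €11,507.19.
Line 3 (7526.24.44, Bralica, 2,025 pairs, €307,779.75):
Base rate for 7526.24.44 is 12.5%.
7526.24.44 has an FTA preferential rate, but origin Bralica is not Nareth; base rate stands.
Additional duty on 7526.24.44 from Bralica: +52.7%. Applied ad valorem rate: 12.5% + 52.7% = 65.2%.
Duty = €307,779.75 × 65.2% = €200,672.40.
Total = €3,803.79 + €11,507.19 + €200,672.40 = €215,983.38.

€215,983.38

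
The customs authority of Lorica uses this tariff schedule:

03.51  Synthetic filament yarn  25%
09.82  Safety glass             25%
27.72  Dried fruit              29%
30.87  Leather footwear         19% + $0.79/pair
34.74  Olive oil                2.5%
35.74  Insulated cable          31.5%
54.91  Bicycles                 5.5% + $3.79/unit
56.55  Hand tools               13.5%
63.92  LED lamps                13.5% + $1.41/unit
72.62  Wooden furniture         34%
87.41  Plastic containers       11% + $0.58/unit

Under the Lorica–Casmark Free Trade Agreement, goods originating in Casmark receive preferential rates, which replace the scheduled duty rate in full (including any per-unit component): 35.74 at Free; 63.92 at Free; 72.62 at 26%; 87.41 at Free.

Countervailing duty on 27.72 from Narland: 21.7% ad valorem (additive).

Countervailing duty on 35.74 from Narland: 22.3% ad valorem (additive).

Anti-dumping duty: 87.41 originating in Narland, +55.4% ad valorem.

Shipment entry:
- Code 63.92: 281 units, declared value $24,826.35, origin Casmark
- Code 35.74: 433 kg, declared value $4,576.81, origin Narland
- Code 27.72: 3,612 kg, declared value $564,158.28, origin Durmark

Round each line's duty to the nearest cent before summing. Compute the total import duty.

$166,068.22

Line 1 (63.92, Casmark, 281 units, $24,826.35):
Base rate for 63.92 is 13.5% + $1.41/unit.
Origin Casmark qualifies under the Lorica–Casmark agreement and 63.92 is covered: preferential rate Free applies instead.
Duty = $24,826.35 × 0% = $0.00.
Line 2 (35.74, Narland, 433 kg, $4,576.81):
Base rate for 35.74 is 31.5%.
35.74 has an FTA preferential rate, but origin Narland is not Casmark; base rate stands.
Additional duty on 35.74 from Narland: +22.3%. Applied ad valorem rate: 31.5% + 22.3% = 53.8%.
Duty = $4,576.81 × 53.8% = $2,462.32.
Line 3 (27.72, Durmark, 3,612 kg, $564,158.28):
Base rate for 27.72 is 29%.
The additional-duty order on 27.72 targets Narland, not Durmark; it does not apply.
Duty = $564,158.28 × 29% = $163,605.90.
Total = $0.00 + $2,462.32 + $163,605.90 = $166,068.22.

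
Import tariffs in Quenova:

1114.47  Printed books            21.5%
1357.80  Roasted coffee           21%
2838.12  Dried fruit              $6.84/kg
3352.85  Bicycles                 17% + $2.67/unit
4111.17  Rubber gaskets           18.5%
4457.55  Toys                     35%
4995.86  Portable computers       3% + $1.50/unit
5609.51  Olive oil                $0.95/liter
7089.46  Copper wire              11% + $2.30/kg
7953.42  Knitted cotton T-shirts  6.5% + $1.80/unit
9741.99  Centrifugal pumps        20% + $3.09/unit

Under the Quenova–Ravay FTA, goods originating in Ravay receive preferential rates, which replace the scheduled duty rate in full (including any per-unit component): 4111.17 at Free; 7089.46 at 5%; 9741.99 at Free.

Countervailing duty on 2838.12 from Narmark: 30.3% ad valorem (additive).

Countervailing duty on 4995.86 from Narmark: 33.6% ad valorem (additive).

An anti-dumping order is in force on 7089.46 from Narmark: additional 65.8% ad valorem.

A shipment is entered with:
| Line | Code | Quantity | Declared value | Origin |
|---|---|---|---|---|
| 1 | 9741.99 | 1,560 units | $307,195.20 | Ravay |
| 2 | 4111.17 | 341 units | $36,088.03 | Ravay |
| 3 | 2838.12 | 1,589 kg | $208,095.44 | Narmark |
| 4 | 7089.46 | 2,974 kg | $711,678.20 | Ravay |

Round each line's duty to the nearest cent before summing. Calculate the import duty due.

$109,505.59

Line 1 (9741.99, Ravay, 1,560 units, $307,195.20):
Base rate for 9741.99 is 20% + $3.09/unit.
Origin Ravay qualifies under the Quenova–Ravay agreement and 9741.99 is covered: preferential rate Free applies instead.
Duty = $307,195.20 × 0% = $0.00.
Line 2 (4111.17, Ravay, 341 units, $36,088.03):
Base rate for 4111.17 is 18.5%.
Origin Ravay qualifies under the Quenova–Ravay agreement and 4111.17 is covered: preferential rate Free applies instead.
Duty = $36,088.03 × 0% = $0.00.
Line 3 (2838.12, Narmark, 1,589 kg, $208,095.44):
Base rate for 2838.12 is $6.84/kg.
Additional duty on 2838.12 from Narmark: +30.3% ad valorem. Applied ad valorem rate = 30.3%.
Duty = $208,095.44 × 30.3% + 1,589 × $6.84 = $73,921.68.
Line 4 (7089.46, Ravay, 2,974 kg, $711,678.20):
Base rate for 7089.46 is 11% + $2.30/kg.
Origin Ravay qualifies under the Quenova–Ravay agreement and 7089.46 is covered: preferential rate 5% applies instead.
The additional-duty order on 7089.46 targets Narmark, not Ravay; it does not apply.
Duty = $711,678.20 × 5% = $35,583.91.
Total = $0.00 + $0.00 + $73,921.68 + $35,583.91 = $109,505.59.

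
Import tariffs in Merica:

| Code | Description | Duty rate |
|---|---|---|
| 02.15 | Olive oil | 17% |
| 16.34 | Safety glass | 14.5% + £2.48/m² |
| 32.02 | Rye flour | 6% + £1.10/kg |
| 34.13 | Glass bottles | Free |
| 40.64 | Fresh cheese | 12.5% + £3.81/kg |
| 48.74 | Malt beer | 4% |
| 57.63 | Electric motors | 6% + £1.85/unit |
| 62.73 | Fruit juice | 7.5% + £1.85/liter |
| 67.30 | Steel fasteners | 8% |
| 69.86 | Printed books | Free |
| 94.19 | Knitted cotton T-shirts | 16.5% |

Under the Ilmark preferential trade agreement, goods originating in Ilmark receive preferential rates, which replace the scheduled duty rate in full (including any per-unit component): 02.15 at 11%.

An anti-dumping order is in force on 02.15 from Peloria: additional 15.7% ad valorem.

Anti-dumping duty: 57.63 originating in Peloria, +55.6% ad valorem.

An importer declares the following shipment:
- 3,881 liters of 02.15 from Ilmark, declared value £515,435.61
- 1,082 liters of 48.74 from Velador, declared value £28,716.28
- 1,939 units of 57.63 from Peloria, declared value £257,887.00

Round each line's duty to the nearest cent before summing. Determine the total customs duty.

Line 1 (02.15, Ilmark, 3,881 liters, £515,435.61):
Base rate for 02.15 is 17%.
Origin Ilmark qualifies under the Merica–Ilmark agreement and 02.15 is covered: preferential rate 11% applies instead.
The additional-duty order on 02.15 targets Peloria, not Ilmark; it does not apply.
Duty = £515,435.61 × 11% = £56,697.92.
Line 2 (48.74, Velador, 1,082 liters, £28,716.28):
Base rate for 48.74 is 4%.
Duty = £28,716.28 × 4% = £1,148.65.
Line 3 (57.63, Peloria, 1,939 units, £257,887.00):
Base rate for 57.63 is 6% + £1.85/unit.
Additional duty on 57.63 from Peloria: +55.6%. Applied ad valorem rate: 6% + 55.6% = 61.6%.
Duty = £257,887.00 × 61.6% + 1,939 × £1.85 = £162,445.54.
Total = £56,697.92 + £1,148.65 + £162,445.54 = £220,292.11.

£220,292.11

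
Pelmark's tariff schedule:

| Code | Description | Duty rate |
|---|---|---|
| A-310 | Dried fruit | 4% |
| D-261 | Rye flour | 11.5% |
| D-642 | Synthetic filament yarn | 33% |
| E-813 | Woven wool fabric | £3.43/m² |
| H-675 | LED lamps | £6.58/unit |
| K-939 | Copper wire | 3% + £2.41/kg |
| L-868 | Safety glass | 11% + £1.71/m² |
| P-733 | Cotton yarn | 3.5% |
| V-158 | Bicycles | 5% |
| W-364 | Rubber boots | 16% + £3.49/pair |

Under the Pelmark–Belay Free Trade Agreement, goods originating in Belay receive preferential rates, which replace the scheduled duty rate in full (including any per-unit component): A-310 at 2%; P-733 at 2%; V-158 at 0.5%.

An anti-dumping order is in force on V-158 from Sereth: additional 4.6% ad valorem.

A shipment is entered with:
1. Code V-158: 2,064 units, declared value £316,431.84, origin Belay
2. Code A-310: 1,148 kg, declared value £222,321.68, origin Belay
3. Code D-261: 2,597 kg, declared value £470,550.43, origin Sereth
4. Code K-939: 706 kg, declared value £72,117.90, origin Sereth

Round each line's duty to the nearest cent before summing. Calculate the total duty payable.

Line 1 (V-158, Belay, 2,064 units, £316,431.84):
Base rate for V-158 is 5%.
Origin Belay qualifies under the Pelmark–Belay agreement and V-158 is covered: preferential rate 0.5% applies instead.
The additional-duty order on V-158 targets Sereth, not Belay; it does not apply.
Duty = £316,431.84 × 0.5% = £1,582.16.
Line 2 (A-310, Belay, 1,148 kg, £222,321.68):
Base rate for A-310 is 4%.
Origin Belay qualifies under the Pelmark–Belay agreement and A-310 is covered: preferential rate 2% applies instead.
Duty = £222,321.68 × 2% = £4,446.43.
Line 3 (D-261, Sereth, 2,597 kg, £470,550.43):
Base rate for D-261 is 11.5%.
Duty = £470,550.43 × 11.5% = £54,113.30.
Line 4 (K-939, Sereth, 706 kg, £72,117.90):
Base rate for K-939 is 3% + £2.41/kg.
Duty = £72,117.90 × 3% + 706 × £2.41 = £3,865.00.
Total = £1,582.16 + £4,446.43 + £54,113.30 + £3,865.00 = £64,006.89.

£64,006.89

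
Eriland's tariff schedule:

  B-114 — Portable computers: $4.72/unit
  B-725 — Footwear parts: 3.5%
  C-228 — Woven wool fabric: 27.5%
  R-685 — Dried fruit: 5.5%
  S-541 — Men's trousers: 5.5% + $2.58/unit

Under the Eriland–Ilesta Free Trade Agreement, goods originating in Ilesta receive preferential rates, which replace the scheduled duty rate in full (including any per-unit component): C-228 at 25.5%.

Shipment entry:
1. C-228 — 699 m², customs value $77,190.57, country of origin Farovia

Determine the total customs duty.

$21,227.41

Line 1 (C-228, Farovia, 699 m², $77,190.57):
Base rate for C-228 is 27.5%.
C-228 has an FTA preferential rate, but origin Farovia is not Ilesta; base rate stands.
Duty = $77,190.57 × 27.5% = $21,227.41.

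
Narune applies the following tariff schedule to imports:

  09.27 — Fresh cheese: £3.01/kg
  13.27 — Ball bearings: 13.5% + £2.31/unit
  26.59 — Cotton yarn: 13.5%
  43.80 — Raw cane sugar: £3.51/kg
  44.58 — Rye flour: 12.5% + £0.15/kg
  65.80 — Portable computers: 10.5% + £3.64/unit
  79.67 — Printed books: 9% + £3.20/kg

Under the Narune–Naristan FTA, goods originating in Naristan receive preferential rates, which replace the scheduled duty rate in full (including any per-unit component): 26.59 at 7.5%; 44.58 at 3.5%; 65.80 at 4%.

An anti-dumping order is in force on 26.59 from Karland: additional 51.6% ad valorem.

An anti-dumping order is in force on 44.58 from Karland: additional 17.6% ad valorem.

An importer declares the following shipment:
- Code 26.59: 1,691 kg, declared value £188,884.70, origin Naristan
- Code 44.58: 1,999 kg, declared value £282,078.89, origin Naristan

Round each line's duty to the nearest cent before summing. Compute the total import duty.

Line 1 (26.59, Naristan, 1,691 kg, £188,884.70):
Base rate for 26.59 is 13.5%.
Origin Naristan qualifies under the Narune–Naristan agreement and 26.59 is covered: preferential rate 7.5% applies instead.
The additional-duty order on 26.59 targets Karland, not Naristan; it does not apply.
Duty = £188,884.70 × 7.5% = £14,166.35.
Line 2 (44.58, Naristan, 1,999 kg, £282,078.89):
Base rate for 44.58 is 12.5% + £0.15/kg.
Origin Naristan qualifies under the Narune–Naristan agreement and 44.58 is covered: preferential rate 3.5% applies instead.
The additional-duty order on 44.58 targets Karland, not Naristan; it does not apply.
Duty = £282,078.89 × 3.5% = £9,872.76.
Total = £14,166.35 + £9,872.76 = £24,039.11.

£24,039.11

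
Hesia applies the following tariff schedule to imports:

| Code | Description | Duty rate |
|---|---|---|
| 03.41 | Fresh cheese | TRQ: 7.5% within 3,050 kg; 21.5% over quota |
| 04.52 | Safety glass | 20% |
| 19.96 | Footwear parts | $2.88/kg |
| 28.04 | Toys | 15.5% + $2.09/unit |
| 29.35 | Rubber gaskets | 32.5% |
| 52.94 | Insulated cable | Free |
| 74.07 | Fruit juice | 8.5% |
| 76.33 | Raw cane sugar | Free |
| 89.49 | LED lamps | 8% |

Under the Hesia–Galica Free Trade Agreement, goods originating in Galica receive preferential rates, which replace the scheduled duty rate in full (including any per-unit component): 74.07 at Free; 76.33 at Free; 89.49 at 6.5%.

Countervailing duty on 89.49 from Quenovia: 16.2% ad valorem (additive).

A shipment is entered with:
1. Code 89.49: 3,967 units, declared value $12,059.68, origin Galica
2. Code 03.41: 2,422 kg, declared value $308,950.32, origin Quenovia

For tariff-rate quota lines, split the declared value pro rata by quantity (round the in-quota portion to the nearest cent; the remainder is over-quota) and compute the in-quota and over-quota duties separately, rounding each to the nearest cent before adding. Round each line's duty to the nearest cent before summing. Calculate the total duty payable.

Line 1 (89.49, Galica, 3,967 units, $12,059.68):
Base rate for 89.49 is 8%.
Origin Galica qualifies under the Hesia–Galica agreement and 89.49 is covered: preferential rate 6.5% applies instead.
The additional-duty order on 89.49 targets Quenovia, not Galica; it does not apply.
Duty = $12,059.68 × 6.5% = $783.88.
Line 2 (03.41, Quenovia, 2,422 kg, $308,950.32):
Code 03.41 is under a tariff-rate quota (threshold 3,050 kg). Quantity 2,422 kg is within the quota, so the in-quota rate 7.5% applies to the full value.
Duty = $308,950.32 × 7.5% = $23,171.27.
Total = $783.88 + $23,171.27 = $23,955.15.

$23,955.15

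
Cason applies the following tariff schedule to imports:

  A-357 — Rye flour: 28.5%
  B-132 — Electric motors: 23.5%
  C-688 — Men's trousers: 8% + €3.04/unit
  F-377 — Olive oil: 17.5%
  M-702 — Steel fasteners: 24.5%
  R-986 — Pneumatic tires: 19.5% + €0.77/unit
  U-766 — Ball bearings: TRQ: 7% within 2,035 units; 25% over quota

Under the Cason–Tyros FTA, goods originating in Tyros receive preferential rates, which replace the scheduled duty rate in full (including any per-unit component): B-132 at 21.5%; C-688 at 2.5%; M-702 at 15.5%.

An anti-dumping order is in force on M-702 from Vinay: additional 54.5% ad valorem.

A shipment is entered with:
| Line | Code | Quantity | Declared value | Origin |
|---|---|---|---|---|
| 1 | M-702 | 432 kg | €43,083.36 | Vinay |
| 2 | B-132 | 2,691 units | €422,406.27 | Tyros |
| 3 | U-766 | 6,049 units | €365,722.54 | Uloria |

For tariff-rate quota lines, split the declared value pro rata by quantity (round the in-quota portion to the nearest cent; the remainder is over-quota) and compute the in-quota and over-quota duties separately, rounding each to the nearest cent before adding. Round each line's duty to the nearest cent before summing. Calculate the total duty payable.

Line 1 (M-702, Vinay, 432 kg, €43,083.36):
Base rate for M-702 is 24.5%.
M-702 has an FTA preferential rate, but origin Vinay is not Tyros; base rate stands.
Additional duty on M-702 from Vinay: +54.5%. Applied ad valorem rate: 24.5% + 54.5% = 79%.
Duty = €43,083.36 × 79% = €34,035.85.
Line 2 (B-132, Tyros, 2,691 units, €422,406.27):
Base rate for B-132 is 23.5%.
Origin Tyros qualifies under the Cason–Tyros agreement and B-132 is covered: preferential rate 21.5% applies instead.
Duty = €422,406.27 × 21.5% = €90,817.35.
Line 3 (U-766, Uloria, 6,049 units, €365,722.54):
Code U-766 is under a tariff-rate quota (threshold 2,035 units). In-quota: 2,035 units at 7%; over-quota: 4,014 units at 25%.
Pro-rata value split: in-quota = €365,722.54 × 2,035/6,049 = €123,036.10; over-quota = €365,722.54 − €123,036.10 = €242,686.44.
In-quota duty = €123,036.10 × 7% = €8,612.53. Over-quota duty = €242,686.44 × 25% = €60,671.61.
Line duty = €8,612.53 + €60,671.61 = €69,284.14.
Total = €34,035.85 + €90,817.35 + €69,284.14 = €194,137.34.

€194,137.34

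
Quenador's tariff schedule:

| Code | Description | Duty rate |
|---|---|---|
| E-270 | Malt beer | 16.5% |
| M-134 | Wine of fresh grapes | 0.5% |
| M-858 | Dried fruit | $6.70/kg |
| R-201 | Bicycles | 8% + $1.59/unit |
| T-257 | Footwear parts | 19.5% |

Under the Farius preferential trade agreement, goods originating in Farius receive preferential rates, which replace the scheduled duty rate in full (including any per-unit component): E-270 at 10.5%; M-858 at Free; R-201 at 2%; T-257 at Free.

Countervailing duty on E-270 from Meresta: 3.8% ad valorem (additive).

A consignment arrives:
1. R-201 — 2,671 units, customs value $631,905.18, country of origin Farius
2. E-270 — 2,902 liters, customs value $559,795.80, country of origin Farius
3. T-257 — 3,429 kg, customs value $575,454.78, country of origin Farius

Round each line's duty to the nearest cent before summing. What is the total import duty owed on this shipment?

$71,416.66

Line 1 (R-201, Farius, 2,671 units, $631,905.18):
Base rate for R-201 is 8% + $1.59/unit.
Origin Farius qualifies under the Quenador–Farius agreement and R-201 is covered: preferential rate 2% applies instead.
Duty = $631,905.18 × 2% = $12,638.10.
Line 2 (E-270, Farius, 2,902 liters, $559,795.80):
Base rate for E-270 is 16.5%.
Origin Farius qualifies under the Quenador–Farius agreement and E-270 is covered: preferential rate 10.5% applies instead.
The additional-duty order on E-270 targets Meresta, not Farius; it does not apply.
Duty = $559,795.80 × 10.5% = $58,778.56.
Line 3 (T-257, Farius, 3,429 kg, $575,454.78):
Base rate for T-257 is 19.5%.
Origin Farius qualifies under the Quenador–Farius agreement and T-257 is covered: preferential rate Free applies instead.
Duty = $575,454.78 × 0% = $0.00.
Total = $12,638.10 + $58,778.56 + $0.00 = $71,416.66.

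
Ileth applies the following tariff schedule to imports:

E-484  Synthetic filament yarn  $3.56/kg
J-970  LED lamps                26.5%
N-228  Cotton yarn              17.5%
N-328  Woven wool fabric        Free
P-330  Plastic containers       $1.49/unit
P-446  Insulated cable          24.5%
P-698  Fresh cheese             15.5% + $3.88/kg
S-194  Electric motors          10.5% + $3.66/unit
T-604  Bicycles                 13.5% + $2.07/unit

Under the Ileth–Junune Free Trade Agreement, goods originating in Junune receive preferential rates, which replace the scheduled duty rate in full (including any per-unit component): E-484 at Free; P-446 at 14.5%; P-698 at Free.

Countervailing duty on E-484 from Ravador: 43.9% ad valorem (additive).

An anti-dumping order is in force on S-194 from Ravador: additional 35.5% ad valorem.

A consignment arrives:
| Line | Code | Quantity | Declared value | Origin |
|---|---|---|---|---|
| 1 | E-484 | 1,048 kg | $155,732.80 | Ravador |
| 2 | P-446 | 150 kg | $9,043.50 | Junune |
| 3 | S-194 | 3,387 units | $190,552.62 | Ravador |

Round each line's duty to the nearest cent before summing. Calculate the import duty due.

Line 1 (E-484, Ravador, 1,048 kg, $155,732.80):
Base rate for E-484 is $3.56/kg.
E-484 has an FTA preferential rate, but origin Ravador is not Junune; base rate stands.
Additional duty on E-484 from Ravador: +43.9% ad valorem. Applied ad valorem rate = 43.9%.
Duty = $155,732.80 × 43.9% + 1,048 × $3.56 = $72,097.58.
Line 2 (P-446, Junune, 150 kg, $9,043.50):
Base rate for P-446 is 24.5%.
Origin Junune qualifies under the Ileth–Junune agreement and P-446 is covered: preferential rate 14.5% applies instead.
Duty = $9,043.50 × 14.5% = $1,311.31.
Line 3 (S-194, Ravador, 3,387 units, $190,552.62):
Base rate for S-194 is 10.5% + $3.66/unit.
Additional duty on S-194 from Ravador: +35.5%. Applied ad valorem rate: 10.5% + 35.5% = 46%.
Duty = $190,552.62 × 46% + 3,387 × $3.66 = $100,050.63.
Total = $72,097.58 + $1,311.31 + $100,050.63 = $173,459.52.

$173,459.52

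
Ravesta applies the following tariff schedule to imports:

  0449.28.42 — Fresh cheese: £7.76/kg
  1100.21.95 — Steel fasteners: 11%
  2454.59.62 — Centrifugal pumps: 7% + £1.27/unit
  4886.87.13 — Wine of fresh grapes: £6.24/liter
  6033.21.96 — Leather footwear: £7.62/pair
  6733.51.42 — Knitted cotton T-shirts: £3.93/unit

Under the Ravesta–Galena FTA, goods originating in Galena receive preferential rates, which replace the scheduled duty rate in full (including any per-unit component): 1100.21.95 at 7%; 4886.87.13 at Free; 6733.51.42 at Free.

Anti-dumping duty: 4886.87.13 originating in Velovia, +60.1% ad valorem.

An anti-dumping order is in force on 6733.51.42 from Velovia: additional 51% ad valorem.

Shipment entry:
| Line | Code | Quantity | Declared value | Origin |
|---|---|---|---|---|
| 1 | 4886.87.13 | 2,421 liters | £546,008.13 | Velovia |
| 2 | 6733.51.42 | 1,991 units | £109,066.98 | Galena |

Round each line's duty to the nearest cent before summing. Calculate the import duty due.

£343,257.93

Line 1 (4886.87.13, Velovia, 2,421 liters, £546,008.13):
Base rate for 4886.87.13 is £6.24/liter.
4886.87.13 has an FTA preferential rate, but origin Velovia is not Galena; base rate stands.
Additional duty on 4886.87.13 from Velovia: +60.1% ad valorem. Applied ad valorem rate = 60.1%.
Duty = £546,008.13 × 60.1% + 2,421 × £6.24 = £343,257.93.
Line 2 (6733.51.42, Galena, 1,991 units, £109,066.98):
Base rate for 6733.51.42 is £3.93/unit.
Origin Galena qualifies under the Ravesta–Galena agreement and 6733.51.42 is covered: preferential rate Free applies instead.
The additional-duty order on 6733.51.42 targets Velovia, not Galena; it does not apply.
Duty = £109,066.98 × 0% = £0.00.
Total = £343,257.93 + £0.00 = £343,257.93.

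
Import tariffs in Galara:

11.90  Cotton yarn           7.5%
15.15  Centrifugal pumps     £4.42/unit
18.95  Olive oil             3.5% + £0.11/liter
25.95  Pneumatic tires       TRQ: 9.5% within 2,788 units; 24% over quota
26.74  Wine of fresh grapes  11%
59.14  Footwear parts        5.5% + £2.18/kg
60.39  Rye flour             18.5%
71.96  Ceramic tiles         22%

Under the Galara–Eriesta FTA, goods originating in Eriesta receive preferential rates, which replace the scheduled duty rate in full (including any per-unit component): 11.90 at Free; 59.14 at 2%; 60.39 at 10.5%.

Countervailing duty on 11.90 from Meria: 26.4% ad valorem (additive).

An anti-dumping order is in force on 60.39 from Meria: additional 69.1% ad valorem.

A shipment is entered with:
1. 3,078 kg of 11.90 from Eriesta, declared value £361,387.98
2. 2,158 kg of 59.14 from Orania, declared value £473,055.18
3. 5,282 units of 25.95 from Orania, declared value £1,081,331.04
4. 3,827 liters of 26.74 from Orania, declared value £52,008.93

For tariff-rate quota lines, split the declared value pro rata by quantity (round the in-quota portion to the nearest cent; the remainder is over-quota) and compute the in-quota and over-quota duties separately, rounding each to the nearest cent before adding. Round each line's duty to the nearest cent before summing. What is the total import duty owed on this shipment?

£213,202.79

Line 1 (11.90, Eriesta, 3,078 kg, £361,387.98):
Base rate for 11.90 is 7.5%.
Origin Eriesta qualifies under the Galara–Eriesta agreement and 11.90 is covered: preferential rate Free applies instead.
The additional-duty order on 11.90 targets Meria, not Eriesta; it does not apply.
Duty = £361,387.98 × 0% = £0.00.
Line 2 (59.14, Orania, 2,158 kg, £473,055.18):
Base rate for 59.14 is 5.5% + £2.18/kg.
59.14 has an FTA preferential rate, but origin Orania is not Eriesta; base rate stands.
Duty = £473,055.18 × 5.5% + 2,158 × £2.18 = £30,722.47.
Line 3 (25.95, Orania, 5,282 units, £1,081,331.04):
Code 25.95 is under a tariff-rate quota (threshold 2,788 units). In-quota: 2,788 units at 9.5%; over-quota: 2,494 units at 24%.
Pro-rata value split: in-quota = £1,081,331.04 × 2,788/5,282 = £570,759.36; over-quota = £1,081,331.04 − £570,759.36 = £510,571.68.
In-quota duty = £570,759.36 × 9.5% = £54,222.14. Over-quota duty = £510,571.68 × 24% = £122,537.20.
Line duty = £54,222.14 + £122,537.20 = £176,759.34.
Line 4 (26.74, Orania, 3,827 liters, £52,008.93):
Base rate for 26.74 is 11%.
Duty = £52,008.93 × 11% = £5,720.98.
Total = £0.00 + £30,722.47 + £176,759.34 + £5,720.98 = £213,202.79.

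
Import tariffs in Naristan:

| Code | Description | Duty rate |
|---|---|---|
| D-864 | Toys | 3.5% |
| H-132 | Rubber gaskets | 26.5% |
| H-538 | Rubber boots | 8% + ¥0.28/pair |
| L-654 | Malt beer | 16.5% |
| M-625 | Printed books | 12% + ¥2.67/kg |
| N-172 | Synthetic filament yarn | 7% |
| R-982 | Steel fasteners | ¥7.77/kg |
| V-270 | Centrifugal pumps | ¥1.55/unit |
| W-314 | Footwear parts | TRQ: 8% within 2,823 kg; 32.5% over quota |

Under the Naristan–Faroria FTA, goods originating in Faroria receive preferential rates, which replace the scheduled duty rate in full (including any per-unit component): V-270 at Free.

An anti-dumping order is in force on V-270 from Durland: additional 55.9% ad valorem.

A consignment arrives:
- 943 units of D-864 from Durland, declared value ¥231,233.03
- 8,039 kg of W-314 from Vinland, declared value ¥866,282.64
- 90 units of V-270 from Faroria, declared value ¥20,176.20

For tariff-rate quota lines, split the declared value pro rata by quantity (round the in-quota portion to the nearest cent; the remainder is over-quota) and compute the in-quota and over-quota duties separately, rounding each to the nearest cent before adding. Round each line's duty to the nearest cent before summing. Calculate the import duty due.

¥215,104.43

Line 1 (D-864, Durland, 943 units, ¥231,233.03):
Base rate for D-864 is 3.5%.
Duty = ¥231,233.03 × 3.5% = ¥8,093.16.
Line 2 (W-314, Vinland, 8,039 kg, ¥866,282.64):
Code W-314 is under a tariff-rate quota (threshold 2,823 kg). In-quota: 2,823 kg at 8%; over-quota: 5,216 kg at 32.5%.
Pro-rata value split: in-quota = ¥866,282.64 × 2,823/8,039 = ¥304,206.48; over-quota = ¥866,282.64 − ¥304,206.48 = ¥562,076.16.
In-quota duty = ¥304,206.48 × 8% = ¥24,336.52. Over-quota duty = ¥562,076.16 × 32.5% = ¥182,674.75.
Line duty = ¥24,336.52 + ¥182,674.75 = ¥207,011.27.
Line 3 (V-270, Faroria, 90 units, ¥20,176.20):
Base rate for V-270 is ¥1.55/unit.
Origin Faroria qualifies under the Naristan–Faroria agreement and V-270 is covered: preferential rate Free applies instead.
The additional-duty order on V-270 targets Durland, not Faroria; it does not apply.
Duty = ¥20,176.20 × 0% = ¥0.00.
Total = ¥8,093.16 + ¥207,011.27 + ¥0.00 = ¥215,104.43.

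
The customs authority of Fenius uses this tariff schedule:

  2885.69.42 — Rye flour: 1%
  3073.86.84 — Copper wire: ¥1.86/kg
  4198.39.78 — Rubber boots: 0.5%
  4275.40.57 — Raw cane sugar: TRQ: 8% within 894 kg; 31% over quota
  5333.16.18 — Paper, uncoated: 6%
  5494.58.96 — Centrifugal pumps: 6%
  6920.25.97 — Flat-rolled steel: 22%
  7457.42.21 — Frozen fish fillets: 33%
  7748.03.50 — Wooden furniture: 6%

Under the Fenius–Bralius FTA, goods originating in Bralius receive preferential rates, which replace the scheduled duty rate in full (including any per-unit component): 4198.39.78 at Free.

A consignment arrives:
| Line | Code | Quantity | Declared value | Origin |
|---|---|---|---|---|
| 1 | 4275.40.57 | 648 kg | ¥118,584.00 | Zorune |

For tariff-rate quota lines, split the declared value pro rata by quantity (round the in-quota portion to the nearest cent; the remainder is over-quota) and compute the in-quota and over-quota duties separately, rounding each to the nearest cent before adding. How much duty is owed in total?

¥9,486.72

Line 1 (4275.40.57, Zorune, 648 kg, ¥118,584.00):
Code 4275.40.57 is under a tariff-rate quota (threshold 894 kg). Quantity 648 kg is within the quota, so the in-quota rate 8% applies to the full value.
Duty = ¥118,584.00 × 8% = ¥9,486.72.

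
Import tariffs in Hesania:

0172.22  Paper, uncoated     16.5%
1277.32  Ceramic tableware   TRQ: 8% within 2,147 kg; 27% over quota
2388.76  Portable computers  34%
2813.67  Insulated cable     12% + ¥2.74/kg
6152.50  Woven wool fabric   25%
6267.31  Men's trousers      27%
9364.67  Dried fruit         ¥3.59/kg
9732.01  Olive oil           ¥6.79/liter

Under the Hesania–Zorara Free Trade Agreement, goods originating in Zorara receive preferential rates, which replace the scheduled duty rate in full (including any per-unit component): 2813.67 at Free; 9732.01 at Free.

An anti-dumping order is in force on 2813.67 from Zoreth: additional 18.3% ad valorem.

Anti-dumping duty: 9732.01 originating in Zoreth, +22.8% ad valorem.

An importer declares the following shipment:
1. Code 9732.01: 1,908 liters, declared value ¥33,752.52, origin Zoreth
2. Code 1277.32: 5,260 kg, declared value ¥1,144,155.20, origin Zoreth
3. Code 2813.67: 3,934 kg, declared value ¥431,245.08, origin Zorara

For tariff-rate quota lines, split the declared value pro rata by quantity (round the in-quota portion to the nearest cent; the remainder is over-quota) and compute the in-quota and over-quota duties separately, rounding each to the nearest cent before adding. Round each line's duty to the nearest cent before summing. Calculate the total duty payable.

Line 1 (9732.01, Zoreth, 1,908 liters, ¥33,752.52):
Base rate for 9732.01 is ¥6.79/liter.
9732.01 has an FTA preferential rate, but origin Zoreth is not Zorara; base rate stands.
Additional duty on 9732.01 from Zoreth: +22.8% ad valorem. Applied ad valorem rate = 22.8%.
Duty = ¥33,752.52 × 22.8% + 1,908 × ¥6.79 = ¥20,650.89.
Line 2 (1277.32, Zoreth, 5,260 kg, ¥1,144,155.20):
Code 1277.32 is under a tariff-rate quota (threshold 2,147 kg). In-quota: 2,147 kg at 8%; over-quota: 3,113 kg at 27%.
Pro-rata value split: in-quota = ¥1,144,155.20 × 2,147/5,260 = ¥467,015.44; over-quota = ¥1,144,155.20 − ¥467,015.44 = ¥677,139.76.
In-quota duty = ¥467,015.44 × 8% = ¥37,361.24. Over-quota duty = ¥677,139.76 × 27% = ¥182,827.74.
Line duty = ¥37,361.24 + ¥182,827.74 = ¥220,188.98.
Line 3 (2813.67, Zorara, 3,934 kg, ¥431,245.08):
Base rate for 2813.67 is 12% + ¥2.74/kg.
Origin Zorara qualifies under the Hesania–Zorara agreement and 2813.67 is covered: preferential rate Free applies instead.
The additional-duty order on 2813.67 targets Zoreth, not Zorara; it does not apply.
Duty = ¥431,245.08 × 0% = ¥0.00.
Total = ¥20,650.89 + ¥220,188.98 + ¥0.00 = ¥240,839.87.

¥240,839.87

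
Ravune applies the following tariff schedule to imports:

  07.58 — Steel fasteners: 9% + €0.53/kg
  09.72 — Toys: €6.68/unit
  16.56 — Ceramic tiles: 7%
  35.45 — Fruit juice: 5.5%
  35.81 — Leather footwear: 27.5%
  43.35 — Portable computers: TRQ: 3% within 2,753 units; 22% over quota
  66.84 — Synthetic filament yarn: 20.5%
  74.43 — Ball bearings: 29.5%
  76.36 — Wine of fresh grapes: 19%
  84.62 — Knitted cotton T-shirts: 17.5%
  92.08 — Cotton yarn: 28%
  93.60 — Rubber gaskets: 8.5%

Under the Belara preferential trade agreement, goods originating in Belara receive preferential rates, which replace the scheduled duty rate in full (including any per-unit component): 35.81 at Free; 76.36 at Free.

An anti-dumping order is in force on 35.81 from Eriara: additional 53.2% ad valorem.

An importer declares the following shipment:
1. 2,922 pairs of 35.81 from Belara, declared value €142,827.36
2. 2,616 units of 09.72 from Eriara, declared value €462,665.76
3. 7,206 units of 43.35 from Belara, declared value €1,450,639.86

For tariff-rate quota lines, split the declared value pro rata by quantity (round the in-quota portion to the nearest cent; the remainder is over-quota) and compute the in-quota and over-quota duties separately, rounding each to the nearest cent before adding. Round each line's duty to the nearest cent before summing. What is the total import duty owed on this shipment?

€231,316.42

Line 1 (35.81, Belara, 2,922 pairs, €142,827.36):
Base rate for 35.81 is 27.5%.
Origin Belara qualifies under the Ravune–Belara agreement and 35.81 is covered: preferential rate Free applies instead.
The additional-duty order on 35.81 targets Eriara, not Belara; it does not apply.
Duty = €142,827.36 × 0% = €0.00.
Line 2 (09.72, Eriara, 2,616 units, €462,665.76):
Base rate for 09.72 is €6.68/unit.
Duty = 2,616 × €6.68 = €17,474.88.
Line 3 (43.35, Belara, 7,206 units, €1,450,639.86):
Code 43.35 is under a tariff-rate quota (threshold 2,753 units). In-quota: 2,753 units at 3%; over-quota: 4,453 units at 22%.
Pro-rata value split: in-quota = €1,450,639.86 × 2,753/7,206 = €554,206.43; over-quota = €1,450,639.86 − €554,206.43 = €896,433.43.
In-quota duty = €554,206.43 × 3% = €16,626.19. Over-quota duty = €896,433.43 × 22% = €197,215.35.
Line duty = €16,626.19 + €197,215.35 = €213,841.54.
Total = €0.00 + €17,474.88 + €213,841.54 = €231,316.42.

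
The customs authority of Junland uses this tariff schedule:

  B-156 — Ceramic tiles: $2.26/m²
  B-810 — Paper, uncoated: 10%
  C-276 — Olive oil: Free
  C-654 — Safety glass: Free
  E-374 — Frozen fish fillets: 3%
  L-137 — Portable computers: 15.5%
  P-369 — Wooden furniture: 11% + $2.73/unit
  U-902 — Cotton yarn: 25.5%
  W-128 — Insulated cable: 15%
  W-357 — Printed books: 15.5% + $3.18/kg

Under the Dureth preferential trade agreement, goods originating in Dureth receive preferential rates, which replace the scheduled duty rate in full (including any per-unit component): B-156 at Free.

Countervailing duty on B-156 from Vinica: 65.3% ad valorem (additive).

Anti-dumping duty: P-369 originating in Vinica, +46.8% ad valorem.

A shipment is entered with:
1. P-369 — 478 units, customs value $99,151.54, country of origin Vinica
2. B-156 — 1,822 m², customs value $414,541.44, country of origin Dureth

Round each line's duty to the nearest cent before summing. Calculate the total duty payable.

Line 1 (P-369, Vinica, 478 units, $99,151.54):
Base rate for P-369 is 11% + $2.73/unit.
Additional duty on P-369 from Vinica: +46.8%. Applied ad valorem rate: 11% + 46.8% = 57.8%.
Duty = $99,151.54 × 57.8% + 478 × $2.73 = $58,614.53.
Line 2 (B-156, Dureth, 1,822 m², $414,541.44):
Base rate for B-156 is $2.26/m².
Origin Dureth qualifies under the Junland–Dureth agreement and B-156 is covered: preferential rate Free applies instead.
The additional-duty order on B-156 targets Vinica, not Dureth; it does not apply.
Duty = $414,541.44 × 0% = $0.00.
Total = $58,614.53 + $0.00 = $58,614.53.

$58,614.53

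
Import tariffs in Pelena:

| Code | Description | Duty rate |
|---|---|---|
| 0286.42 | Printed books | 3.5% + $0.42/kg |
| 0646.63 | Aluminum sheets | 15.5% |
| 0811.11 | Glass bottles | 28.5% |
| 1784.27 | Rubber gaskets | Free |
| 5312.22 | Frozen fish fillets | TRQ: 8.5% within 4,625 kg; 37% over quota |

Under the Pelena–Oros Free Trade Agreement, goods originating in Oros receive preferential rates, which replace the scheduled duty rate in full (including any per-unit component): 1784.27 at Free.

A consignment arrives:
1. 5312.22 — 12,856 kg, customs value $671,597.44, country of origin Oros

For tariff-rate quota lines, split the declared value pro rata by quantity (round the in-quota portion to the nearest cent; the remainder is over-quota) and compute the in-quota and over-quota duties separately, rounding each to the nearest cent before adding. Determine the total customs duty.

Line 1 (5312.22, Oros, 12,856 kg, $671,597.44):
Code 5312.22 is under a tariff-rate quota (threshold 4,625 kg). In-quota: 4,625 kg at 8.5%; over-quota: 8,231 kg at 37%.
Pro-rata value split: in-quota = $671,597.44 × 4,625/12,856 = $241,610.00; over-quota = $671,597.44 − $241,610.00 = $429,987.44.
In-quota duty = $241,610.00 × 8.5% = $20,536.85. Over-quota duty = $429,987.44 × 37% = $159,095.35.
Line duty = $20,536.85 + $159,095.35 = $179,632.20.

$179,632.20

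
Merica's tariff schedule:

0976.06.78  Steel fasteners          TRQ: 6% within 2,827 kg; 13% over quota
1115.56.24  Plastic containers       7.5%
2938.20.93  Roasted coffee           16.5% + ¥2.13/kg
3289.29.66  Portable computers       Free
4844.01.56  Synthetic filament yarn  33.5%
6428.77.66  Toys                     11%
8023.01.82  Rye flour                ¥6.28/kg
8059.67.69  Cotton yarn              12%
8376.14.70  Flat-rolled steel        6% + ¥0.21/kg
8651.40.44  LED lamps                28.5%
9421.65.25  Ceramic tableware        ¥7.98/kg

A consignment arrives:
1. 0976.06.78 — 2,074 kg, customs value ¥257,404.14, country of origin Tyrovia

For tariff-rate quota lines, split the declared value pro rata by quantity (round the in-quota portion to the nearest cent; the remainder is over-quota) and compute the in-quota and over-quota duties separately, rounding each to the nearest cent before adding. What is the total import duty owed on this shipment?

Line 1 (0976.06.78, Tyrovia, 2,074 kg, ¥257,404.14):
Code 0976.06.78 is under a tariff-rate quota (threshold 2,827 kg). Quantity 2,074 kg is within the quota, so the in-quota rate 6% applies to the full value.
Duty = ¥257,404.14 × 6% = ¥15,444.25.

¥15,444.25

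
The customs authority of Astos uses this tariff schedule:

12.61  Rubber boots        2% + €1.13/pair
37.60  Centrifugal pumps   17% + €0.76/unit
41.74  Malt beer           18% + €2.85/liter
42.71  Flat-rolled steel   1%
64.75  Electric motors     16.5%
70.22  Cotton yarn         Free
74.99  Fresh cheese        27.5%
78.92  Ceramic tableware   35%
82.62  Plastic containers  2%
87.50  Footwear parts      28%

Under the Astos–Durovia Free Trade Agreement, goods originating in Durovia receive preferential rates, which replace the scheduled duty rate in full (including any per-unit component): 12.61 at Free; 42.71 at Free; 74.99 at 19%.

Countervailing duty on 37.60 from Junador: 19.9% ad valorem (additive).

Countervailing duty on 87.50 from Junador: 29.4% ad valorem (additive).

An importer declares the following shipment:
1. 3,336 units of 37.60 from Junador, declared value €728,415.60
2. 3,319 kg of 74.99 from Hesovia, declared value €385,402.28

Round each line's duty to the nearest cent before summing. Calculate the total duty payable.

Line 1 (37.60, Junador, 3,336 units, €728,415.60):
Base rate for 37.60 is 17% + €0.76/unit.
Additional duty on 37.60 from Junador: +19.9%. Applied ad valorem rate: 17% + 19.9% = 36.9%.
Duty = €728,415.60 × 36.9% + 3,336 × €0.76 = €271,320.72.
Line 2 (74.99, Hesovia, 3,319 kg, €385,402.28):
Base rate for 74.99 is 27.5%.
74.99 has an FTA preferential rate, but origin Hesovia is not Durovia; base rate stands.
Duty = €385,402.28 × 27.5% = €105,985.63.
Total = €271,320.72 + €105,985.63 = €377,306.35.

€377,306.35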